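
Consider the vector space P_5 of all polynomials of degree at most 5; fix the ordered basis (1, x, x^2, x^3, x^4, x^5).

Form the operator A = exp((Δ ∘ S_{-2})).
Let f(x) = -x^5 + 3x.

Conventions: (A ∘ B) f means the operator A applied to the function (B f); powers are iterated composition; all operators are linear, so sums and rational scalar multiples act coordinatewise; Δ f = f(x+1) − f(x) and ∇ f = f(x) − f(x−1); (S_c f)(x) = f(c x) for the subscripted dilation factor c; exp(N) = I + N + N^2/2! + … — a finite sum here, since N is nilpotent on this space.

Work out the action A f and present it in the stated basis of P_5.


order-1 term: 160x^4 + 320x^3 + 320x^2 + 160x + 26
order-2 term: 5120x^3 + 3840x^2 + 2560x + 480
order-3 term: -40960x^2 - 30720x - 10240
order-4 term: -81920x - 25600
order-5 term: 32768
the series for exp((Δ ∘ S_{-2})) f terminates at order 5
exp((Δ ∘ S_{-2})) f = -x^5 + 160x^4 + 5440x^3 - 36800x^2 - 109917x - 2566

the result is g(x) = -x^5 + 160x^4 + 5440x^3 - 36800x^2 - 109917x - 2566


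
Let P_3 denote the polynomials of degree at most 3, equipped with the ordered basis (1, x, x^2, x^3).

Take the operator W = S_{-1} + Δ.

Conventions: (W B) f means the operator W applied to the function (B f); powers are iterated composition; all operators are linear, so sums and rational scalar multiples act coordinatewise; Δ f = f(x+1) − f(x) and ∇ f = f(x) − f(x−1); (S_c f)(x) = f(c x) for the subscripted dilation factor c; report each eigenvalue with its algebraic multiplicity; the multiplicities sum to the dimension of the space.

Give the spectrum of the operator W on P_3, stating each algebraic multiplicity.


image of 1: 1
image of x: -x + 1
image of x^2: x^2 + 2x + 1
image of x^3: -x^3 + 3x^2 + 3x + 1
the matrix is upper triangular; its diagonal is (1, -1, 1, -1)
for a triangular matrix the eigenvalues are the diagonal entries, with algebraic multiplicity their repetition count

λ = -1 (multiplicity 2), λ = 1 (multiplicity 2)


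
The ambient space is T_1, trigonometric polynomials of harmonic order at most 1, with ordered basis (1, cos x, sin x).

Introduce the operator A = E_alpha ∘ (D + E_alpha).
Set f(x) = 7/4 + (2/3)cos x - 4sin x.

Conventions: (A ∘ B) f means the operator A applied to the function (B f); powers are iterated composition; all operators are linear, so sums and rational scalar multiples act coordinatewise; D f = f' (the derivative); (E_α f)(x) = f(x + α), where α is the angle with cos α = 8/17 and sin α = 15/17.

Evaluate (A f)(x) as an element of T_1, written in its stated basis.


D f = -4cos x - (2/3)sin x
E_alpha f = 7/4 - (164/51)cos x - (42/17)sin x
(D + E_alpha) f = 7/4 - (368/51)cos x - (160/51)sin x
E_alpha (D + E_alpha) f = 7/4 - (5344/867)cos x + (4240/867)sin x

the result is g(x) = 7/4 - (5344/867)cos x + (4240/867)sin x


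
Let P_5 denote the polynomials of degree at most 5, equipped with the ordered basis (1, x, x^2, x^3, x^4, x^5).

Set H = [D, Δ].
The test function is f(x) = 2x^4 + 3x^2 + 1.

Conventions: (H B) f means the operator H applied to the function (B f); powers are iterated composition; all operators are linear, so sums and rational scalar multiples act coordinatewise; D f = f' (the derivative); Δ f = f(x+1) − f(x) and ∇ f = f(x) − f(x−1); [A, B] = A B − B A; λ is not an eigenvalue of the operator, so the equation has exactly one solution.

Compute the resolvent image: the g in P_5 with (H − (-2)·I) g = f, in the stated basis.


the image equals g(x) = x^4 + (3/2)x^2 + 1/2

write g with unknown coordinates in the stated basis and equate coefficients in (H − (-2)·I) g = f
solving from the highest basis element down gives g = x^4 + (3/2)x^2 + 1/2
check: H g = 0
so H g − (-2)·g = 2x^4 + 3x^2 + 1 = f ✓


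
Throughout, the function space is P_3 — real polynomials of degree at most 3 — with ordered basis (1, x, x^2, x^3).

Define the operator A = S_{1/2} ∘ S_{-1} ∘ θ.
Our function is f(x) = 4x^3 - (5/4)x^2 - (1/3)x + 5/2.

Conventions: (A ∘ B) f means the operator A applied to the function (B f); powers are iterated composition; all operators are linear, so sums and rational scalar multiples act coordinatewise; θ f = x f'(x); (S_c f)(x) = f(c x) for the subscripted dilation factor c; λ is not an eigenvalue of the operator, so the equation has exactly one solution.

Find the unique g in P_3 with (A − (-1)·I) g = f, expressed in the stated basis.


g(x) = (32/5)x^3 - (5/6)x^2 - (2/3)x + 5/2

write g with unknown coordinates in the stated basis and equate coefficients in (A − (-1)·I) g = f
solving from the highest basis element down gives g = (32/5)x^3 - (5/6)x^2 - (2/3)x + 5/2
check: A g = -(12/5)x^3 - (5/12)x^2 + (1/3)x
so A g − (-1)·g = 4x^3 - (5/4)x^2 - (1/3)x + 5/2 = f ✓


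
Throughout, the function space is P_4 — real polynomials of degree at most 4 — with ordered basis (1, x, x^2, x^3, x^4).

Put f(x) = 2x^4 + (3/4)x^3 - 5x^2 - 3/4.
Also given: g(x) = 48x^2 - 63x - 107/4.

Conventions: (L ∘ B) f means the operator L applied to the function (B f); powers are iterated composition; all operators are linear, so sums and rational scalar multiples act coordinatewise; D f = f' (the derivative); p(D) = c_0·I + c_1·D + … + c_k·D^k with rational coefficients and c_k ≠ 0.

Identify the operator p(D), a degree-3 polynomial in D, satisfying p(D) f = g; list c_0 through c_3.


D^0 f = 2x^4 + (3/4)x^3 - 5x^2 - 3/4
D^1 f = 8x^3 + (9/4)x^2 - 10x
D^2 f = 24x^2 + (9/2)x - 10
D^3 f = 48x + 9/2
matching coefficients of g against c_0 f + c_1 Df + … from the top degree down determines the c_i
solution: c_0 = 0, c_1 = 0, c_2 = 2, c_3 = -3/2

p(D) = 2·D^2 − (3/2)·D^3, i.e. c_0 = 0, c_1 = 0, c_2 = 2, c_3 = -3/2


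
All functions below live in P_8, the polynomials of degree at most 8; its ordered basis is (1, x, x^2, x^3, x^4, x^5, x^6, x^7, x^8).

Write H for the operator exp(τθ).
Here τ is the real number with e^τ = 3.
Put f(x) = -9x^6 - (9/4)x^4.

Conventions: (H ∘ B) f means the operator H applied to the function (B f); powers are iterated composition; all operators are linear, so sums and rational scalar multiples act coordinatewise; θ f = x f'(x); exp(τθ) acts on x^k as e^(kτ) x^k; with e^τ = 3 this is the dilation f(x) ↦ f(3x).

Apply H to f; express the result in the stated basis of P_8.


g(x) = -6561x^6 - (729/4)x^4

exp(τθ) x^k = e^(kτ) x^k; with e^τ = 3 this sends x^k to 3^k x^k
x^4 ↦ 81 x^4
x^6 ↦ 729 x^6
applying this coordinatewise to f: exp(τθ) f = -6561x^6 - (729/4)x^4


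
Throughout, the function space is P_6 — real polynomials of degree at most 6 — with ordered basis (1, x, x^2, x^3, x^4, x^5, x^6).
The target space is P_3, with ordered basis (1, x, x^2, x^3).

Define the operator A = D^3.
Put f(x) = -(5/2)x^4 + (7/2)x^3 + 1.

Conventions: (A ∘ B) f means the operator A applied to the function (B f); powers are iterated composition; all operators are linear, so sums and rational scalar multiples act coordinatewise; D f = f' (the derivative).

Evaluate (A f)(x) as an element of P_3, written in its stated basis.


D f = -10x^3 + (21/2)x^2
D D f = -30x^2 + 21x
D D D f = -60x + 21

the result is g(x) = -60x + 21


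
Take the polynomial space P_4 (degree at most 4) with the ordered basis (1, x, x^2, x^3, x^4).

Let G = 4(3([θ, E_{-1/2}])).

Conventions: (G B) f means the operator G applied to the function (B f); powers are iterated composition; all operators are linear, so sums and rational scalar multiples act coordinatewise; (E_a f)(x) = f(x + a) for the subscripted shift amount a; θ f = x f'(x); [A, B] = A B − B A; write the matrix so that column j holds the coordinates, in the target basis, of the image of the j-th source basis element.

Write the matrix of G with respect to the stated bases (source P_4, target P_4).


the matrix is [[0, 6, -6, 9/2, -3]; [0, 0, 12, -18, 18]; [0, 0, 0, 18, -36]; [0, 0, 0, 0, 24]; [0, 0, 0, 0, 0]] (rows listed top to bottom)

image of 1: 0
image of x: 6
image of x^2: 12x - 6
image of x^3: 18x^2 - 18x + 9/2
image of x^4: 24x^3 - 36x^2 + 18x - 3
each image's coordinates form column j of the matrix


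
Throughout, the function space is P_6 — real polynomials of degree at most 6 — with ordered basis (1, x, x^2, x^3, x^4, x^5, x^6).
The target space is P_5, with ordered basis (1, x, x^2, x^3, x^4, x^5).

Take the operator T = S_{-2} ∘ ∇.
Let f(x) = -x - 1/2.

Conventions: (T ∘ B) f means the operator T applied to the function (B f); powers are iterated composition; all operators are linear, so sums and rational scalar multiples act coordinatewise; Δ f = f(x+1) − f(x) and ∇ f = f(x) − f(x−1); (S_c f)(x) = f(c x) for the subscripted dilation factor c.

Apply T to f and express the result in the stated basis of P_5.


the image equals g(x) = -1

∇ f = -1
S_{-2} ∇ f = -1


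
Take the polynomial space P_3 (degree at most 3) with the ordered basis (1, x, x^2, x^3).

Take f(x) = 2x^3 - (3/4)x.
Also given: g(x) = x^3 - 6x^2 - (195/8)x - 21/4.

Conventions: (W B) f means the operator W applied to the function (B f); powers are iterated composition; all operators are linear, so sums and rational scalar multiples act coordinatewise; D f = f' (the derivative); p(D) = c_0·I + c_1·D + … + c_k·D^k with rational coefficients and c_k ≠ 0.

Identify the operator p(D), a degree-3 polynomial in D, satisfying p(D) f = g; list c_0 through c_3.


D^0 f = 2x^3 - (3/4)x
D^1 f = 6x^2 - 3/4
D^2 f = 12x
D^3 f = 12
matching coefficients of g against c_0 f + c_1 Df + … from the top degree down determines the c_i
solution: c_0 = 1/2, c_1 = -1, c_2 = -2, c_3 = -1/2

c_0 = 1/2, c_1 = -1, c_2 = -2, c_3 = -1/2


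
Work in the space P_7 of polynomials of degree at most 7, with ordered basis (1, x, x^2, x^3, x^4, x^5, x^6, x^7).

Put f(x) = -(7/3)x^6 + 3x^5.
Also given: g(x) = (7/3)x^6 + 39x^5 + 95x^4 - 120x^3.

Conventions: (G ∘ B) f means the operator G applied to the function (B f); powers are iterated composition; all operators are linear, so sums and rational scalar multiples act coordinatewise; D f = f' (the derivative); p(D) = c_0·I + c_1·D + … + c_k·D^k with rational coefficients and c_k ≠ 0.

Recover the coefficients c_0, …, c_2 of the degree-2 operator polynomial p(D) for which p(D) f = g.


D^0 f = -(7/3)x^6 + 3x^5
D^1 f = -14x^5 + 15x^4
D^2 f = -70x^4 + 60x^3
matching coefficients of g against c_0 f + c_1 Df + … from the top degree down determines the c_i
solution: c_0 = -1, c_1 = -3, c_2 = -2

p(D) = -I − 3·D − 2·D^2, i.e. c_0 = -1, c_1 = -3, c_2 = -2


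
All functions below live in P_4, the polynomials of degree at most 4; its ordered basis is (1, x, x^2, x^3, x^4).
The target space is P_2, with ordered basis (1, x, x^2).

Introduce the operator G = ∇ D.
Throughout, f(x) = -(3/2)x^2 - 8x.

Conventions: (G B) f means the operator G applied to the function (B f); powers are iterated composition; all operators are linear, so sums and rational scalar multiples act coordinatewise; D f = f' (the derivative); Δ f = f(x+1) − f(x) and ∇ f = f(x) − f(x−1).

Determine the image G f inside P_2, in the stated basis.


D f = -3x - 8
∇ D f = -3

the image equals g(x) = -3


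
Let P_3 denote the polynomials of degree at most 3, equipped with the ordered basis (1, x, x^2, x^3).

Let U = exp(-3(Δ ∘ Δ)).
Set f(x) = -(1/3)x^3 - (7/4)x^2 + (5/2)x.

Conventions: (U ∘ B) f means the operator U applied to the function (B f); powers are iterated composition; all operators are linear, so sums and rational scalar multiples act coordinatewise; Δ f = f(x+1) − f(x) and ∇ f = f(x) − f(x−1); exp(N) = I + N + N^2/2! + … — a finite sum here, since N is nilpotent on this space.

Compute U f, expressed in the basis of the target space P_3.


order-1 term: 6x + 33/2
the series for exp(-3(Δ ∘ Δ)) f terminates at order 1
exp(-3(Δ ∘ Δ)) f = -(1/3)x^3 - (7/4)x^2 + (17/2)x + 33/2

the image equals g(x) = -(1/3)x^3 - (7/4)x^2 + (17/2)x + 33/2


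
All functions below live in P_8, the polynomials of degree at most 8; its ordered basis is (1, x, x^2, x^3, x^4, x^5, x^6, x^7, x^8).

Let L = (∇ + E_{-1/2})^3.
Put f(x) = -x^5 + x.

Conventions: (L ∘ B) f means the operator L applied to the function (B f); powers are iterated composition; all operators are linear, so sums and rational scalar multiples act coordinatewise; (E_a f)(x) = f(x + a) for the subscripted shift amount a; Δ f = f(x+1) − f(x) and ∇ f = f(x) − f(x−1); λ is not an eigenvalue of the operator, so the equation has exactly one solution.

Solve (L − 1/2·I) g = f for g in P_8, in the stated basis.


the result is g(x) = -2x^5 + 30x^4 - 390x^3 + 3645x^2 - (90367/4)x + 559185/8

write g with unknown coordinates in the stated basis and equate coefficients in (L − 1/2·I) g = f
solving from the highest basis element down gives g = -2x^5 + 30x^4 - 390x^3 + 3645x^2 - (90367/4)x + 559185/8
check: L g = -2x^5 + 15x^4 - 195x^3 + (3645/2)x^2 - (90359/8)x + 559185/16
so L g − 1/2·g = -x^5 + x = f ✓


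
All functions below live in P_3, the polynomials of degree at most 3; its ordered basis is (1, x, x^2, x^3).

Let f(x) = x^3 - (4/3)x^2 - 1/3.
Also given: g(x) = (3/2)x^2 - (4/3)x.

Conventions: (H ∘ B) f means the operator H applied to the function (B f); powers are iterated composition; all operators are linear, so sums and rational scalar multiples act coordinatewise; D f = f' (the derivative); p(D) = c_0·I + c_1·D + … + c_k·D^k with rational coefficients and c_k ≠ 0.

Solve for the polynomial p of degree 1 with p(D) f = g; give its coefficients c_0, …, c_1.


D^0 f = x^3 - (4/3)x^2 - 1/3
D^1 f = 3x^2 - (8/3)x
matching coefficients of g against c_0 f + c_1 Df + … from the top degree down determines the c_i
solution: c_0 = 0, c_1 = 1/2

p(D) = (1/2)·D, i.e. c_0 = 0, c_1 = 1/2


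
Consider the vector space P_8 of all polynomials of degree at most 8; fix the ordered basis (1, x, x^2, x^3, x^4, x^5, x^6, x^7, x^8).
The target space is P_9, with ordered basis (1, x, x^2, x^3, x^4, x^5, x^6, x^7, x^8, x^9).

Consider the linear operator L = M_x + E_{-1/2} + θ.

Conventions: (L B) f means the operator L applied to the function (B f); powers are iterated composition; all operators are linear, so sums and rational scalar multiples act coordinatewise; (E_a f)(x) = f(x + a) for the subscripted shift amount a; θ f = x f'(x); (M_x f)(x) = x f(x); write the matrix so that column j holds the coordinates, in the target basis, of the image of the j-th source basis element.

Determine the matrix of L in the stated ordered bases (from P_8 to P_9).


image of 1: x + 1
image of x: x^2 + 2x - 1/2
image of x^2: x^3 + 3x^2 - x + 1/4
image of x^3: x^4 + 4x^3 - (3/2)x^2 + (3/4)x - 1/8
image of x^4: x^5 + 5x^4 - 2x^3 + (3/2)x^2 - (1/2)x + 1/16
image of x^5: x^6 + 6x^5 - (5/2)x^4 + (5/2)x^3 - (5/4)x^2 + (5/16)x - 1/32
image of x^6: x^7 + 7x^6 - 3x^5 + (15/4)x^4 - (5/2)x^3 + (15/16)x^2 - (3/16)x + 1/64
image of x^7: x^8 + 8x^7 - (7/2)x^6 + (21/4)x^5 - (35/8)x^4 + (35/16)x^3 - (21/32)x^2 + (7/64)x - 1/128
image of x^8: x^9 + 9x^8 - 4x^7 + 7x^6 - 7x^5 + (35/8)x^4 - (7/4)x^3 + (7/16)x^2 - (1/16)x + 1/256
each image's coordinates form column j of the matrix

the matrix is [[1, -1/2, 1/4, -1/8, 1/16, -1/32, 1/64, -1/128, 1/256]; [1, 2, -1, 3/4, -1/2, 5/16, -3/16, 7/64, -1/16]; [0, 1, 3, -3/2, 3/2, -5/4, 15/16, -21/32, 7/16]; [0, 0, 1, 4, -2, 5/2, -5/2, 35/16, -7/4]; [0, 0, 0, 1, 5, -5/2, 15/4, -35/8, 35/8]; [0, 0, 0, 0, 1, 6, -3, 21/4, -7]; [0, 0, 0, 0, 0, 1, 7, -7/2, 7]; [0, 0, 0, 0, 0, 0, 1, 8, -4]; [0, 0, 0, 0, 0, 0, 0, 1, 9]; [0, 0, 0, 0, 0, 0, 0, 0, 1]] (rows listed top to bottom)


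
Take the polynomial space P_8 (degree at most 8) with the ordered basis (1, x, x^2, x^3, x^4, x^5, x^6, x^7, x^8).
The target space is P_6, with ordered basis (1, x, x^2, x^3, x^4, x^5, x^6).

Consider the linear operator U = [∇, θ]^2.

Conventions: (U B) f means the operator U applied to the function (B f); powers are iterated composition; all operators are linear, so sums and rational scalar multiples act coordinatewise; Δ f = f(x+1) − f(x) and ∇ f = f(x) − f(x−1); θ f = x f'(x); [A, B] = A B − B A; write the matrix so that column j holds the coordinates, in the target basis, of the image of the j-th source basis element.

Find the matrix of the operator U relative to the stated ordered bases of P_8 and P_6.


image of 1: 0
image of x: 0
image of x^2: 2
image of x^3: 6x - 12
image of x^4: 12x^2 - 48x + 48
image of x^5: 20x^3 - 120x^2 + 240x - 160
image of x^6: 30x^4 - 240x^3 + 720x^2 - 960x + 480
image of x^7: 42x^5 - 420x^4 + 1680x^3 - 3360x^2 + 3360x - 1344
image of x^8: 56x^6 - 672x^5 + 3360x^4 - 8960x^3 + 13440x^2 - 10752x + 3584
each image's coordinates form column j of the matrix

the matrix is [[0, 0, 2, -12, 48, -160, 480, -1344, 3584]; [0, 0, 0, 6, -48, 240, -960, 3360, -10752]; [0, 0, 0, 0, 12, -120, 720, -3360, 13440]; [0, 0, 0, 0, 0, 20, -240, 1680, -8960]; [0, 0, 0, 0, 0, 0, 30, -420, 3360]; [0, 0, 0, 0, 0, 0, 0, 42, -672]; [0, 0, 0, 0, 0, 0, 0, 0, 56]] (rows listed top to bottom)


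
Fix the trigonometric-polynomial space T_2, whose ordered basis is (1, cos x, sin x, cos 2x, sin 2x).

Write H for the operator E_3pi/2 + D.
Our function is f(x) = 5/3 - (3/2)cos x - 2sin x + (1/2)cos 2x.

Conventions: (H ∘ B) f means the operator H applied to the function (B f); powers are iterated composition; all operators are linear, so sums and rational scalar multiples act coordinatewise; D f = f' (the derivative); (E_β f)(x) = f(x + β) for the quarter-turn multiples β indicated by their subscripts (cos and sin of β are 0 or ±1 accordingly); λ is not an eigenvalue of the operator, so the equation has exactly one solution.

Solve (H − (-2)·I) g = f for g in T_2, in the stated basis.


write g with unknown coordinates in the stated basis and equate coefficients in (H − (-2)·I) g = f
solving from the highest basis element down gives g = 5/9 - (3/4)cos x - sin x + (1/10)cos 2x + (1/5)sin 2x
check: H g = 5/9 + (3/10)cos 2x - (2/5)sin 2x
so H g − (-2)·g = 5/3 - (3/2)cos x - 2sin x + (1/2)cos 2x = f ✓

the result is g(x) = 5/9 - (3/4)cos x - sin x + (1/10)cos 2x + (1/5)sin 2x


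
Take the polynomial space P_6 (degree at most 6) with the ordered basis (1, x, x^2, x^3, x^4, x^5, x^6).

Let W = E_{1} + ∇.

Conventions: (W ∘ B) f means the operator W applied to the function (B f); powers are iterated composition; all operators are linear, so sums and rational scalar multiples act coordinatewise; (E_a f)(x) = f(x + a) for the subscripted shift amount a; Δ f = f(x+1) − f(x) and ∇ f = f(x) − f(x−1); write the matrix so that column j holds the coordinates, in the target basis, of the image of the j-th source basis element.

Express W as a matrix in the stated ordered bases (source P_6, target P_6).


image of 1: 1
image of x: x + 2
image of x^2: x^2 + 4x
image of x^3: x^3 + 6x^2 + 2
image of x^4: x^4 + 8x^3 + 8x
image of x^5: x^5 + 10x^4 + 20x^2 + 2
image of x^6: x^6 + 12x^5 + 40x^3 + 12x
each image's coordinates form column j of the matrix

the matrix is [[1, 2, 0, 2, 0, 2, 0]; [0, 1, 4, 0, 8, 0, 12]; [0, 0, 1, 6, 0, 20, 0]; [0, 0, 0, 1, 8, 0, 40]; [0, 0, 0, 0, 1, 10, 0]; [0, 0, 0, 0, 0, 1, 12]; [0, 0, 0, 0, 0, 0, 1]] (rows listed top to bottom)


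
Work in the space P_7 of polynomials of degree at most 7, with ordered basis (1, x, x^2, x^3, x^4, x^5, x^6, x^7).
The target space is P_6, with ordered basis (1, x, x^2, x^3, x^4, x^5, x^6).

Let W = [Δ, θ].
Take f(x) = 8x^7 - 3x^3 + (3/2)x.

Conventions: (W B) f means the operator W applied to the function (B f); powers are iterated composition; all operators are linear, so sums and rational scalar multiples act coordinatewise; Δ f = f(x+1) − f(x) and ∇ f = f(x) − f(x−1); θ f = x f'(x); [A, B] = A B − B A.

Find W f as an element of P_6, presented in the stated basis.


θ f = 56x^7 - 9x^3 + (3/2)x
Δ θ f = 392x^6 + 1176x^5 + 1960x^4 + 1960x^3 + 1149x^2 + 365x + 97/2
Δ f = 56x^6 + 168x^5 + 280x^4 + 280x^3 + 159x^2 + 47x + 13/2
θ Δ f = 336x^6 + 840x^5 + 1120x^4 + 840x^3 + 318x^2 + 47x
[Δ, θ] f = 56x^6 + 336x^5 + 840x^4 + 1120x^3 + 831x^2 + 318x + 97/2

the result is g(x) = 56x^6 + 336x^5 + 840x^4 + 1120x^3 + 831x^2 + 318x + 97/2


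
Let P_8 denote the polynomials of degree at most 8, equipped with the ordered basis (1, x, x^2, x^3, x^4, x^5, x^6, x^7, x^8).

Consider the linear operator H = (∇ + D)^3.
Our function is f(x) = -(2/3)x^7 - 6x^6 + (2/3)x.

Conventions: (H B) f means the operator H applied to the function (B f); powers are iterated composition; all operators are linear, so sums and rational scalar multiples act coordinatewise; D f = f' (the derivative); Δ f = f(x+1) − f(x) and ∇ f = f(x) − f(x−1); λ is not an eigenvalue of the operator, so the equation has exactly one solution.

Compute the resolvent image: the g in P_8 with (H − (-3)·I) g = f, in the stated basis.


the image equals g(x) = -(2/9)x^7 - 2x^6 + (1120/9)x^4 + (800/3)x^3 - (2360/3)x^2 - (62018/9)x + 10496/9

write g with unknown coordinates in the stated basis and equate coefficients in (H − (-3)·I) g = f
solving from the highest basis element down gives g = -(2/9)x^7 - 2x^6 + (1120/9)x^4 + (800/3)x^3 - (2360/3)x^2 - (62018/9)x + 10496/9
check: H g = -(1120/3)x^4 - 800x^3 + 2360x^2 + (62020/3)x - 10496/3
so H g − (-3)·g = -(2/3)x^7 - 6x^6 + (2/3)x = f ✓


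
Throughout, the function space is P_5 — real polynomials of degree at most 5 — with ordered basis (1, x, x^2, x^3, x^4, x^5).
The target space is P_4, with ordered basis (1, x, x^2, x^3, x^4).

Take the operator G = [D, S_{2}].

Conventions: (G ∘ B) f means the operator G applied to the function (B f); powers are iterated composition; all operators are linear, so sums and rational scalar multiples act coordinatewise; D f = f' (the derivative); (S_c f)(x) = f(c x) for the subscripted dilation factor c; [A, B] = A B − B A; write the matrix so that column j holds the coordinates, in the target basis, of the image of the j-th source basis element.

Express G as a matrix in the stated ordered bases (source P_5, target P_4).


the matrix is [[0, 1, 0, 0, 0, 0]; [0, 0, 4, 0, 0, 0]; [0, 0, 0, 12, 0, 0]; [0, 0, 0, 0, 32, 0]; [0, 0, 0, 0, 0, 80]] (rows listed top to bottom)

image of 1: 0
image of x: 1
image of x^2: 4x
image of x^3: 12x^2
image of x^4: 32x^3
image of x^5: 80x^4
each image's coordinates form column j of the matrix


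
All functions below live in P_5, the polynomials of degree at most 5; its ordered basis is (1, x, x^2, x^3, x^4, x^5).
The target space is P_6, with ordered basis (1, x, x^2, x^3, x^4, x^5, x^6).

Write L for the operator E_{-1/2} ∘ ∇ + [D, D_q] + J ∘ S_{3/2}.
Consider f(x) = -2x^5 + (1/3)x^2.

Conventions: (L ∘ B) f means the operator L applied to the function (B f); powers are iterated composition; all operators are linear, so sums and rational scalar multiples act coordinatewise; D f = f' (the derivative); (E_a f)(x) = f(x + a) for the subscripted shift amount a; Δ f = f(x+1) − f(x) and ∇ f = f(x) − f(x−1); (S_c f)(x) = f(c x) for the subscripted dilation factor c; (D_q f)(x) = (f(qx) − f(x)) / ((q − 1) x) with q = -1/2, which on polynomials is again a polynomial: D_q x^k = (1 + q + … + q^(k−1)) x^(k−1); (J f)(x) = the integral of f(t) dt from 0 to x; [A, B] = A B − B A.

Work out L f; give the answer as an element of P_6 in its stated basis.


∇ f = -10x^4 + 20x^3 - 20x^2 + (32/3)x - 7/3
E_{-1/2} ∇ f = -10x^4 + 40x^3 - 65x^2 + (152/3)x - 379/24
D_q f = -(11/8)x^4 + (1/6)x
D D_q f = -(11/2)x^3 + 1/6
D f = -10x^4 + (2/3)x
D_q D f = -(25/4)x^3 + 2/3
[D, D_q] f = (3/4)x^3 - 1/2
S_{3/2} f = -(243/16)x^5 + (3/4)x^2
J S_{3/2} f = -(81/32)x^6 + (1/4)x^3
(E_{-1/2} ∘ ∇ + [D, D_q] + J ∘ S_{3/2}) f = -(81/32)x^6 - 10x^4 + 41x^3 - 65x^2 + (152/3)x - 391/24

the image equals g(x) = -(81/32)x^6 - 10x^4 + 41x^3 - 65x^2 + (152/3)x - 391/24


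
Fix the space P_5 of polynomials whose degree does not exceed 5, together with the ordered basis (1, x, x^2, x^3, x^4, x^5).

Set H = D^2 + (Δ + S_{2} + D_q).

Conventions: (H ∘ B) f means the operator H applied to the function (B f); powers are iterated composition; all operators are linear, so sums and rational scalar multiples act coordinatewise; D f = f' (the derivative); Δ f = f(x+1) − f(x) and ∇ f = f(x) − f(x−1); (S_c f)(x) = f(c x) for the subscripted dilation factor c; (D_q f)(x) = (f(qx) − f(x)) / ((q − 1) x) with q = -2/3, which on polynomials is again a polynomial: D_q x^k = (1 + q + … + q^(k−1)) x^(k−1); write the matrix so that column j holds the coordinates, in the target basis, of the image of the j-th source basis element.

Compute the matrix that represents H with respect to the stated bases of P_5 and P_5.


image of 1: 1
image of x: 2x + 2
image of x^2: 4x^2 + (7/3)x + 3
image of x^3: 8x^3 + (34/9)x^2 + 9x + 1
image of x^4: 16x^4 + (121/27)x^3 + 18x^2 + 4x + 1
image of x^5: 32x^5 + (460/81)x^4 + 30x^3 + 10x^2 + 5x + 1
each image's coordinates form column j of the matrix

the matrix is [[1, 2, 3, 1, 1, 1]; [0, 2, 7/3, 9, 4, 5]; [0, 0, 4, 34/9, 18, 10]; [0, 0, 0, 8, 121/27, 30]; [0, 0, 0, 0, 16, 460/81]; [0, 0, 0, 0, 0, 32]] (rows listed top to bottom)


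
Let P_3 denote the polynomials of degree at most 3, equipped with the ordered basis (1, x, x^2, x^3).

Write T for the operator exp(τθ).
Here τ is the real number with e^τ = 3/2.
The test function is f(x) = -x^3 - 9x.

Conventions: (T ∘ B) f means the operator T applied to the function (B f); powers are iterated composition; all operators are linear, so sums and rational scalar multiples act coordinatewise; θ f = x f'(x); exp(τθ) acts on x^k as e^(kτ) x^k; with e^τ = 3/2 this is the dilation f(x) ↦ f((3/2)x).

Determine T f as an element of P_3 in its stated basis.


exp(τθ) x^k = e^(kτ) x^k; with e^τ = 3/2 this sends x^k to (3/2)^k x^k
x ↦ 3/2 x
x^3 ↦ 27/8 x^3
applying this coordinatewise to f: exp(τθ) f = -(27/8)x^3 - (27/2)x

the image equals g(x) = -(27/8)x^3 - (27/2)x


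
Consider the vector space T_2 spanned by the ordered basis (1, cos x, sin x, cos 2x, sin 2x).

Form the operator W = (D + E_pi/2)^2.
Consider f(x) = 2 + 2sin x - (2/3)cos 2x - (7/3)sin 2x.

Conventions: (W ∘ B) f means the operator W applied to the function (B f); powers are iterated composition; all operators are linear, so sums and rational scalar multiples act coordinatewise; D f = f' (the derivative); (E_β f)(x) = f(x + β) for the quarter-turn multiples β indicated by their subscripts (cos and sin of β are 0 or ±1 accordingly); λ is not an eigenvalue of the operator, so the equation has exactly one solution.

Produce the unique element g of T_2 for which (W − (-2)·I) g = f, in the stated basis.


the result is g(x) = 2/3 - sin x - (26/51)cos 2x + (5/17)sin 2x

write g with unknown coordinates in the stated basis and equate coefficients in (W − (-2)·I) g = f
solving from the highest basis element down gives g = 2/3 - sin x - (26/51)cos 2x + (5/17)sin 2x
check: W g = 2/3 + 4sin x + (6/17)cos 2x - (149/51)sin 2x
so W g − (-2)·g = 2 + 2sin x - (2/3)cos 2x - (7/3)sin 2x = f ✓


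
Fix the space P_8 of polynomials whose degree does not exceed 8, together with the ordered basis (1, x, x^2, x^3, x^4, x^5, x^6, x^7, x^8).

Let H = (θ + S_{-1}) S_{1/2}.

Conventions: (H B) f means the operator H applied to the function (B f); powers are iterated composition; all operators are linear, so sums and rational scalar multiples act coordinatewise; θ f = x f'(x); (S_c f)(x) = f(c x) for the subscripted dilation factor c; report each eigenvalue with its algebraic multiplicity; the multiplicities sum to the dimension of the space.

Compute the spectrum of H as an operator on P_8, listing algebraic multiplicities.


λ = 0 (multiplicity 1), λ = 9/256 (multiplicity 1), λ = 3/64 (multiplicity 1), λ = 7/64 (multiplicity 1), λ = 1/8 (multiplicity 1), λ = 1/4 (multiplicity 1), λ = 5/16 (multiplicity 1), λ = 3/4 (multiplicity 1), λ = 1 (multiplicity 1)

image of 1: 1
image of x: 0
image of x^2: (3/4)x^2
image of x^3: (1/4)x^3
image of x^4: (5/16)x^4
image of x^5: (1/8)x^5
image of x^6: (7/64)x^6
image of x^7: (3/64)x^7
image of x^8: (9/256)x^8
the matrix is upper triangular; its diagonal is (1, 0, 3/4, 1/4, 5/16, 1/8, 7/64, 3/64, 9/256)
for a triangular matrix the eigenvalues are the diagonal entries, with algebraic multiplicity their repetition count


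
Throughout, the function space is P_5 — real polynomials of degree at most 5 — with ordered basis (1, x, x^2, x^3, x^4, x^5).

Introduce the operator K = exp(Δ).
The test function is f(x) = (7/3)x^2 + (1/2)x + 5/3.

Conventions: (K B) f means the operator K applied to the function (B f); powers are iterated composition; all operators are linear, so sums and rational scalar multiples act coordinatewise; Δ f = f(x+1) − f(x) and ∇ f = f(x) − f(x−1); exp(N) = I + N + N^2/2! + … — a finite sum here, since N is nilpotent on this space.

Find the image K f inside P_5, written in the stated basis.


order-1 term: (14/3)x + 17/6
order-2 term: 7/3
the series for exp(Δ) f terminates at order 2
exp(Δ) f = (7/3)x^2 + (31/6)x + 41/6

g(x) = (7/3)x^2 + (31/6)x + 41/6


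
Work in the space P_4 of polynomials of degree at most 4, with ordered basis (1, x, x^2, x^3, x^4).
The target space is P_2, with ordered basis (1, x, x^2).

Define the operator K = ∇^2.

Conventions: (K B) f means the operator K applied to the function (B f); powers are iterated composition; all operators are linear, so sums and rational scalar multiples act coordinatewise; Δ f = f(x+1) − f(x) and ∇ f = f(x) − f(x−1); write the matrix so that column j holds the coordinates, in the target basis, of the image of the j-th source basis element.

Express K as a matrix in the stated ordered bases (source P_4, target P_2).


the matrix is [[0, 0, 2, -6, 14]; [0, 0, 0, 6, -24]; [0, 0, 0, 0, 12]] (rows listed top to bottom)

image of 1: 0
image of x: 0
image of x^2: 2
image of x^3: 6x - 6
image of x^4: 12x^2 - 24x + 14
each image's coordinates form column j of the matrix


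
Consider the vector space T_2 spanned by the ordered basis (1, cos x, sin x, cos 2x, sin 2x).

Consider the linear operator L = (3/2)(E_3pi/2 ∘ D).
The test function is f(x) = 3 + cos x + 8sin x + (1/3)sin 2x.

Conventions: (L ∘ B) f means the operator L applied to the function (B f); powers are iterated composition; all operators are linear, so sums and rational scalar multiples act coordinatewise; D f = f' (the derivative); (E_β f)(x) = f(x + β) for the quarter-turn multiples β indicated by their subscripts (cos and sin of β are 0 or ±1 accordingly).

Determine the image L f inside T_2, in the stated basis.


D f = 8cos x - sin x + (2/3)cos 2x
E_3pi/2 D f = cos x + 8sin x - (2/3)cos 2x
((3/2)(E_3pi/2 ∘ D)) f = (3/2)cos x + 12sin x - cos 2x

g(x) = (3/2)cos x + 12sin x - cos 2x


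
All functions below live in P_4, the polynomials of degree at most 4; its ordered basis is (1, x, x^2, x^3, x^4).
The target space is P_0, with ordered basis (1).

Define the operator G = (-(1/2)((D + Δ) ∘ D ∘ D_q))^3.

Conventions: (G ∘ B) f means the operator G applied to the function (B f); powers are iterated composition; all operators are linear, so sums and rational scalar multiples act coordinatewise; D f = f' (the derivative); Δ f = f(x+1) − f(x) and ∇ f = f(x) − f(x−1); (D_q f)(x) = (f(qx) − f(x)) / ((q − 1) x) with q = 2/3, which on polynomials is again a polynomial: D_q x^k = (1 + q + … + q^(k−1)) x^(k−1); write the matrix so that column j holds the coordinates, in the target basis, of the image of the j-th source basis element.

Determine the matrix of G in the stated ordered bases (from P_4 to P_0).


image of 1: 0
image of x: 0
image of x^2: 0
image of x^3: 0
image of x^4: 0
each image's coordinates form column j of the matrix

the matrix is [[0, 0, 0, 0, 0]] (rows listed top to bottom)


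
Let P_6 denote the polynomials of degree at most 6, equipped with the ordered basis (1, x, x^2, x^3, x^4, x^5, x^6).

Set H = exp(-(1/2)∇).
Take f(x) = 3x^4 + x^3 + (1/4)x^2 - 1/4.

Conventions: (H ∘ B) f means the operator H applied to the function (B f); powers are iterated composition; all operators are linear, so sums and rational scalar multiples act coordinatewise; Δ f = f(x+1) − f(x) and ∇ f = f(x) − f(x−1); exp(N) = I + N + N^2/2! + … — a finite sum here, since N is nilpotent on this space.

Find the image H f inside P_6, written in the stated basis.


order-1 term: -6x^3 + (15/2)x^2 - (19/4)x + 9/8
order-2 term: (9/2)x^2 - (33/4)x + 73/16
order-3 term: -(3/2)x + 17/8
order-4 term: 3/16
the series for exp(-(1/2)∇) f terminates at order 4
exp(-(1/2)∇) f = 3x^4 - 5x^3 + (49/4)x^2 - (29/2)x + 31/4

the image equals g(x) = 3x^4 - 5x^3 + (49/4)x^2 - (29/2)x + 31/4


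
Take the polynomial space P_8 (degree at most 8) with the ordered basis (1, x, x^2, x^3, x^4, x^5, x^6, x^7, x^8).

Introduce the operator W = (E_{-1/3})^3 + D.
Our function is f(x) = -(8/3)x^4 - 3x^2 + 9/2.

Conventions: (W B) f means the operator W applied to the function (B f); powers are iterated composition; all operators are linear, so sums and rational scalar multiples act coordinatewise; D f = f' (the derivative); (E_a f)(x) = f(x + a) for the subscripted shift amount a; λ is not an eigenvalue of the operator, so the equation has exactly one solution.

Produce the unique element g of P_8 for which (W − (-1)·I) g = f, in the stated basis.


the result is g(x) = -(4/3)x^4 + (5/2)x^2 - (8/3)x + 5/3

write g with unknown coordinates in the stated basis and equate coefficients in (W − (-1)·I) g = f
solving from the highest basis element down gives g = -(4/3)x^4 + (5/2)x^2 - (8/3)x + 5/3
check: W g = -(4/3)x^4 - (11/2)x^2 + (8/3)x + 17/6
so W g − (-1)·g = -(8/3)x^4 - 3x^2 + 9/2 = f ✓


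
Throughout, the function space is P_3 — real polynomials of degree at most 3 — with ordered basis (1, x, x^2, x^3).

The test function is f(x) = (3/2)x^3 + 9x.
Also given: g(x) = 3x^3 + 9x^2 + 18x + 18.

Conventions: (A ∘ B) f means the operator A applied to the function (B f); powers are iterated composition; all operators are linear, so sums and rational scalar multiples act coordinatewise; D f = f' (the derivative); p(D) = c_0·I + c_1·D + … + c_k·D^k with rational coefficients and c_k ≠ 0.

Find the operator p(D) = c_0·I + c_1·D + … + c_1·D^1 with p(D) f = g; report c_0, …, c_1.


c_0 = 2, c_1 = 2

D^0 f = (3/2)x^3 + 9x
D^1 f = (9/2)x^2 + 9
matching coefficients of g against c_0 f + c_1 Df + … from the top degree down determines the c_i
solution: c_0 = 2, c_1 = 2


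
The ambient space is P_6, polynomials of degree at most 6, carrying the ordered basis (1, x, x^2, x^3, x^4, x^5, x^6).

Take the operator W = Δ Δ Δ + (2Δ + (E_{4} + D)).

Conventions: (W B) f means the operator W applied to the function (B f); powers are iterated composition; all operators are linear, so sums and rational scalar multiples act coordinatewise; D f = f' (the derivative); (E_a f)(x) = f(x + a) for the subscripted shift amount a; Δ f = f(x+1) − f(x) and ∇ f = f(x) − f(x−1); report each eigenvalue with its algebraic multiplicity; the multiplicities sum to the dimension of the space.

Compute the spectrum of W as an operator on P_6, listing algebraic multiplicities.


λ = 1 (multiplicity 7)

image of 1: 1
image of x: x + 7
image of x^2: x^2 + 14x + 18
image of x^3: x^3 + 21x^2 + 54x + 72
image of x^4: x^4 + 28x^3 + 108x^2 + 288x + 294
image of x^5: x^5 + 35x^4 + 180x^3 + 720x^2 + 1470x + 1176
image of x^6: x^6 + 42x^5 + 270x^4 + 1440x^3 + 4410x^2 + 7056x + 4638
the matrix is upper triangular; its diagonal is (1, 1, 1, 1, 1, 1, 1)
for a triangular matrix the eigenvalues are the diagonal entries, with algebraic multiplicity their repetition count


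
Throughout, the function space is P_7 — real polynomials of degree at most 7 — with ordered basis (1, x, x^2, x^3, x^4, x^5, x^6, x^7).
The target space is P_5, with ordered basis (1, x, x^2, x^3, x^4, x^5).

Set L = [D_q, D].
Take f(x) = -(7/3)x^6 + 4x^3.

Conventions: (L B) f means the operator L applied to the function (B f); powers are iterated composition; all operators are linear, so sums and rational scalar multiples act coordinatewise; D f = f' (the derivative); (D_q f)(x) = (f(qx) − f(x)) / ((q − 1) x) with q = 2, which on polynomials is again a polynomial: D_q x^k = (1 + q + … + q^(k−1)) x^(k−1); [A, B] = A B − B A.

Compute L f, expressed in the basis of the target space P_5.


D f = -14x^5 + 12x^2
D_q D f = -434x^4 + 36x
D_q f = -147x^5 + 28x^2
D D_q f = -735x^4 + 56x
[D_q, D] f = 301x^4 - 20x

g(x) = 301x^4 - 20x


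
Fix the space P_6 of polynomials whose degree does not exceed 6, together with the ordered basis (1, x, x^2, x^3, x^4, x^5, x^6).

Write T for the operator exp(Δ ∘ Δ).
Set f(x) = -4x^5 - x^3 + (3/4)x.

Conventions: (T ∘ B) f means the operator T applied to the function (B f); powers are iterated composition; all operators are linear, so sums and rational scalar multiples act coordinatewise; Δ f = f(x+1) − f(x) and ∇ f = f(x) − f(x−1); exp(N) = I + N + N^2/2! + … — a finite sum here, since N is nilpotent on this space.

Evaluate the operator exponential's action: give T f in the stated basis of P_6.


the image equals g(x) = -4x^5 - 81x^3 - 240x^2 - (2101/4)x - 606

order-1 term: -80x^3 - 240x^2 - 286x - 126
order-2 term: -240x - 480
the series for exp(Δ ∘ Δ) f terminates at order 2
exp(Δ ∘ Δ) f = -4x^5 - 81x^3 - 240x^2 - (2101/4)x - 606


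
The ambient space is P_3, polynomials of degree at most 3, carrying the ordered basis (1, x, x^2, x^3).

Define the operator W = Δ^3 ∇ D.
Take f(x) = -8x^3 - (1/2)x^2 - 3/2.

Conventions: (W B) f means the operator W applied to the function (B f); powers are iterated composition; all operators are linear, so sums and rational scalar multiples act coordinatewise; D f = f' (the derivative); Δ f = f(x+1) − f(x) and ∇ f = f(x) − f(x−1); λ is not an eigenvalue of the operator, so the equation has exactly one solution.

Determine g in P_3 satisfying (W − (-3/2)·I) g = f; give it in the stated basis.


write g with unknown coordinates in the stated basis and equate coefficients in (W − (-3/2)·I) g = f
solving from the highest basis element down gives g = -(16/3)x^3 - (1/3)x^2 - 1
check: W g = 0
so W g − (-3/2)·g = -8x^3 - (1/2)x^2 - 3/2 = f ✓

the image equals g(x) = -(16/3)x^3 - (1/3)x^2 - 1


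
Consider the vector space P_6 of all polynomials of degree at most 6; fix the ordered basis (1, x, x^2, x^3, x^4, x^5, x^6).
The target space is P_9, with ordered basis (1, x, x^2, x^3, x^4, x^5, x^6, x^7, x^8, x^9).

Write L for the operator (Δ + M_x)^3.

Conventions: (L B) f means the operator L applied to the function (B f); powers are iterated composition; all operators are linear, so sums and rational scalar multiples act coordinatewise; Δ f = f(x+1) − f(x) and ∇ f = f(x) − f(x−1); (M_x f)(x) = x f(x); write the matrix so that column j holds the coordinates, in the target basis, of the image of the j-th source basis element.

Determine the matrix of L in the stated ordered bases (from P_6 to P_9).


image of 1: x^3 + 3x + 1
image of x: x^4 + 6x^2 + 4x + 4
image of x^2: x^5 + 9x^3 + 10x^2 + 17x + 10
image of x^3: x^6 + 12x^4 + 19x^3 + 42x^2 + 51x + 28
image of x^4: x^7 + 15x^5 + 31x^4 + 82x^3 + 147x^2 + 157x + 82
image of x^5: x^8 + 18x^6 + 46x^5 + 140x^4 + 325x^3 + 508x^2 + 503x + 244
image of x^6: x^9 + 21x^7 + 64x^6 + 219x^5 + 615x^4 + 1253x^3 + 1791x^2 + 1653x + 730
each image's coordinates form column j of the matrix

the matrix is [[1, 4, 10, 28, 82, 244, 730]; [3, 4, 17, 51, 157, 503, 1653]; [0, 6, 10, 42, 147, 508, 1791]; [1, 0, 9, 19, 82, 325, 1253]; [0, 1, 0, 12, 31, 140, 615]; [0, 0, 1, 0, 15, 46, 219]; [0, 0, 0, 1, 0, 18, 64]; [0, 0, 0, 0, 1, 0, 21]; [0, 0, 0, 0, 0, 1, 0]; [0, 0, 0, 0, 0, 0, 1]] (rows listed top to bottom)


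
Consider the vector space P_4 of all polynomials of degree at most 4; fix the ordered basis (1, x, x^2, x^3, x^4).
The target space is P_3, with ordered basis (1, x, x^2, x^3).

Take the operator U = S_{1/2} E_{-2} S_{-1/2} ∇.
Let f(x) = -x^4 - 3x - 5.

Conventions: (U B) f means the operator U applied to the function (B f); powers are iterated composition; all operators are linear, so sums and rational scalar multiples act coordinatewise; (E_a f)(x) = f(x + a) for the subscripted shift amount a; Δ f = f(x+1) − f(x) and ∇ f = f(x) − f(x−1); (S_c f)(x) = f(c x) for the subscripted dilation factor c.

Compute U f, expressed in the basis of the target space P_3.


the image equals g(x) = (1/16)x^3 - (3/8)x^2 + x - 4

∇ f = -4x^3 + 6x^2 - 4x - 2
S_{-1/2} ∇ f = (1/2)x^3 + (3/2)x^2 + 2x - 2
E_{-2} S_{-1/2} ∇ f = (1/2)x^3 - (3/2)x^2 + 2x - 4
S_{1/2} (E_{-2} S_{-1/2} ∇) f = (1/16)x^3 - (3/8)x^2 + x - 4
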